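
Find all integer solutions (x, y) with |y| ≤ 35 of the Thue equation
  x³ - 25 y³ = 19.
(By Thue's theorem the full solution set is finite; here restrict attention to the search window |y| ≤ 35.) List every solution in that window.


The equation is x³ - 25y³ = 19. For fixed y, x³ = 25·y³ + 19, so a solution requires the RHS to be a perfect cube.
Strategy: iterate y from -35 to 35, compute RHS = 25·y³ + 19, and check whether it is a (positive or negative) perfect cube.
Check small values of y:
  y = 0: RHS = 19 is not a perfect cube.
  y = 1: RHS = 44 is not a perfect cube.
  y = -1: RHS = -6 is not a perfect cube.
  y = 2: RHS = 219 is not a perfect cube.
  y = -2: RHS = -181 is not a perfect cube.
  y = 3: RHS = 694 is not a perfect cube.
  y = -3: RHS = -656 is not a perfect cube.
Continuing the search up to |y| = 35 finds no solutions either.
No (x, y) in the scanned range satisfies the equation.

No integer solutions with |y| ≤ 35.


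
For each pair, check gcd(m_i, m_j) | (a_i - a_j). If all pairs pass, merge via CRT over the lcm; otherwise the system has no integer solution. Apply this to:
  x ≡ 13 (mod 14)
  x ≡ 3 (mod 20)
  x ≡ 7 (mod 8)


Moduli 14, 20, 8 are not pairwise coprime, so CRT works modulo lcm(m_i) when all pairwise compatibility conditions hold.
Pairwise compatibility: gcd(m_i, m_j) must divide a_i - a_j for every pair.
Merge one congruence at a time:
  Start: x ≡ 13 (mod 14).
  Combine with x ≡ 3 (mod 20): gcd(14, 20) = 2; 3 - 13 = -10, which IS divisible by 2, so compatible.
    Write x = 13 + 14·t and substitute into x ≡ 3 (mod 20): 14·t ≡ 3 − 13 = -10 (mod 20).
    Divide the congruence (and modulus) by g = 2: 7·t ≡ -5 (mod 10).
    Reduce coefficients mod 10: 7·t ≡ 5 (mod 10).
    The inverse of 7 mod 10 is 3 (since 7·3 = 21 = 2·10 + 1), so t ≡ 3·5 = 15 ≡ 5 (mod 10).
    Then x = 13 + 14·5 = 83, valid modulo lcm(14, 20) = 140: x ≡ 83 (mod 140).
  Combine with x ≡ 7 (mod 8): gcd(140, 8) = 4; 7 - 83 = -76, which IS divisible by 4, so compatible.
    Write x = 83 + 140·t and substitute into x ≡ 7 (mod 8): 140·t ≡ 7 − 83 = -76 (mod 8).
    Divide the congruence (and modulus) by g = 4: 35·t ≡ -19 (mod 2).
    Reduce coefficients mod 2: 1·t ≡ 1 (mod 2).
    So t ≡ 1 (mod 2).
    Then x = 83 + 140·1 = 223, valid modulo lcm(140, 8) = 280: x ≡ 223 (mod 280).
Verify: 223 mod 14 = 13, 223 mod 20 = 3, 223 mod 8 = 7.

x ≡ 223 (mod 280).


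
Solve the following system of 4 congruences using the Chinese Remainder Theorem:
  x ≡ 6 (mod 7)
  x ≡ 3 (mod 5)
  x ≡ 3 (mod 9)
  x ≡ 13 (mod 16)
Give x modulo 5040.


Product of moduli M = 7 · 5 · 9 · 16 = 5040.
Merge one congruence at a time:
  Start: x ≡ 6 (mod 7).
  Combine with x ≡ 3 (mod 5); new modulus lcm = 35.
    Write x = 6 + 7·t and substitute into x ≡ 3 (mod 5): 7·t ≡ 3 − 6 = -3 (mod 5).
    Reduce coefficients mod 5: 2·t ≡ 2 (mod 5).
    The inverse of 2 mod 5 is 3 (since 2·3 = 6 = 1·5 + 1), so t ≡ 3·2 = 6 ≡ 1 (mod 5).
    Then x = 6 + 7·1 = 13, valid modulo lcm(7, 5) = 35: x ≡ 13 (mod 35).
  Combine with x ≡ 3 (mod 9); new modulus lcm = 315.
    Write x = 13 + 35·t and substitute into x ≡ 3 (mod 9): 35·t ≡ 3 − 13 = -10 (mod 9).
    Reduce coefficients mod 9: 8·t ≡ 8 (mod 9).
    The inverse of 8 mod 9 is 8 (since 8·8 = 64 = 7·9 + 1), so t ≡ 8·8 = 64 ≡ 1 (mod 9).
    Then x = 13 + 35·1 = 48, valid modulo lcm(35, 9) = 315: x ≡ 48 (mod 315).
  Combine with x ≡ 13 (mod 16); new modulus lcm = 5040.
    Write x = 48 + 315·t and substitute into x ≡ 13 (mod 16): 315·t ≡ 13 − 48 = -35 (mod 16).
    Reduce coefficients mod 16: 11·t ≡ 13 (mod 16).
    The inverse of 11 mod 16 is 3 (since 11·3 = 33 = 2·16 + 1), so t ≡ 3·13 = 39 ≡ 7 (mod 16).
    Then x = 48 + 315·7 = 2253, valid modulo lcm(315, 16) = 5040: x ≡ 2253 (mod 5040).
Verify against each original: 2253 mod 7 = 6, 2253 mod 5 = 3, 2253 mod 9 = 3, 2253 mod 16 = 13.

x ≡ 2253 (mod 5040).


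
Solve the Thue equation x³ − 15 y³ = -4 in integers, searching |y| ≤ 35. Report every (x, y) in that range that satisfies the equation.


The equation is x³ - 15y³ = -4. For fixed y, x³ = 15·y³ − 4, so a solution requires the RHS to be a perfect cube.
Strategy: iterate y from -35 to 35, compute RHS = 15·y³ − 4, and check whether it is a (positive or negative) perfect cube.
Check small values of y:
  y = 0: RHS = -4 is not a perfect cube.
  y = 1: RHS = 11 is not a perfect cube.
  y = -1: RHS = -19 is not a perfect cube.
  y = 2: RHS = 116 is not a perfect cube.
  y = -2: RHS = -124 is not a perfect cube.
  y = 3: RHS = 401 is not a perfect cube.
  y = -3: RHS = -409 is not a perfect cube.
Continuing the search up to |y| = 35 finds no solutions either.
No (x, y) in the scanned range satisfies the equation.

No integer solutions with |y| ≤ 35.


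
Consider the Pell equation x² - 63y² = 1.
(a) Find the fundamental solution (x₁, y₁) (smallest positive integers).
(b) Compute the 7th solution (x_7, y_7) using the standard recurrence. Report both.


Step 1: Find the fundamental solution (x₁, y₁) of x² - 63y² = 1.
  Expand √63 as a continued fraction. a₀ = ⌊√63⌋ = 7; iterate m_{k+1} = d_k·a_k − m_k, d_{k+1} = (63 − m_{k+1}²)/d_k, a_{k+1} = ⌊(a₀ + m_{k+1})/d_{k+1}⌋ (starting m₀ = 0, d₀ = 1), with convergents p_k = a_k·p_{k-1} + p_{k-2}, q_k = a_k·q_{k-1} + q_{k-2} (p₋₁ = 1, q₋₁ = 0):
  k = 0: a₀ = 7; p₀/q₀ = 7/1; p₀² − 63·q₀² = 49 − 63 = -14.
  k = 1: m = 7, d = 14, a = ⌊(7 + 7)/14⌋ = 1; p/q = (1·7 + 1)/(1·1 + 0) = 8/1; p² − 63·q² = 64 − 63 = 1.
  The first convergent with p² − 63·q² = 1 gives the fundamental solution (x₁, y₁) = (8, 1).
Step 2: Apply the recurrence (x_{n+1}, y_{n+1}) = (x₁x_n + 63y₁y_n, x₁y_n + y₁x_n) repeatedly.
  From (x_1, y_1) = (8, 1): x_2 = 8·8 + 63·1·1 = 127; y_2 = 8·1 + 1·8 = 16.
  From (x_2, y_2) = (127, 16): x_3 = 8·127 + 63·1·16 = 2024; y_3 = 8·16 + 1·127 = 255.
  From (x_3, y_3) = (2024, 255): x_4 = 8·2024 + 63·1·255 = 32257; y_4 = 8·255 + 1·2024 = 4064.
  From (x_4, y_4) = (32257, 4064): x_5 = 8·32257 + 63·1·4064 = 514088; y_5 = 8·4064 + 1·32257 = 64769.
  From (x_5, y_5) = (514088, 64769): x_6 = 8·514088 + 63·1·64769 = 8193151; y_6 = 8·64769 + 1·514088 = 1032240.
  From (x_6, y_6) = (8193151, 1032240): x_7 = 8·8193151 + 63·1·1032240 = 130576328; y_7 = 8·1032240 + 1·8193151 = 16451071.
Step 3: Verify x_7² - 63·y_7² = 17050177433963584 - 17050177433963583 = 1 (should be 1). ✓

(x_1, y_1) = (8, 1); (x_7, y_7) = (130576328, 16451071).


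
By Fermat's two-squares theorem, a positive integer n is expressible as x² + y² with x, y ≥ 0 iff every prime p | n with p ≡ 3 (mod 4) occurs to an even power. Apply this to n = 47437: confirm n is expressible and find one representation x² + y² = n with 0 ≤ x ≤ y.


Step 1: Factor n = 47437 = 13 · 41 · 89.
Step 2: Check the mod-4 condition on each prime factor: 13 ≡ 1 (mod 4), exponent 1; 41 ≡ 1 (mod 4), exponent 1; 89 ≡ 1 (mod 4), exponent 1.
All primes ≡ 3 (mod 4) appear to even exponent (or don't appear), so by the two-squares theorem n IS expressible as a sum of two squares.
Step 3: Build a representation. Here n = 13 · 41 · 89 is a product of primes ≡ 1 (mod 4). Each prime p ≡ 1 (mod 4) is itself a sum of two squares; find a² by testing p − a² for a perfect square:
  13: 13 − 1² = 12, 13 − 2² = 9 = 3² ⇒ 13 = 2² + 3².
  41: 41 − 1² = 40, 41 − 2² = 37, 41 − 3² = 32, 41 − 4² = 25 = 5² ⇒ 41 = 4² + 5².
  89: 89 − 1² = 88, 89 − 2² = 85, 89 − 3² = 80, 89 − 4² = 73, 89 − 5² = 64 = 8² ⇒ 89 = 5² + 8².
  Combine using the Brahmagupta–Fibonacci identity (a² + b²)(c² + d²) = (ac − bd)² + (ad + bc)² = (ac + bd)² + (ad − bc)²:
  13 · 41 = 533: from (2² + 3²)(4² + 5²), take (2·4 − 3·5, 2·5 + 3·4) = (8 − 15, 10 + 12) = (-7, 22); dropping signs (only squares matter) gives (7, 22); check 7² + 22² = 49 + 484 = 533 ✓.
  533 · 89 = 47437: from (7² + 22²)(5² + 8²), take (7·5 − 22·8, 7·8 + 22·5) = (35 − 176, 56 + 110) = (-141, 166); dropping signs (only squares matter) gives (141, 166); check 141² + 166² = 19881 + 27556 = 47437 ✓.
Step 4: Order so x ≤ y and verify: 141² + 166² = 19881 + 27556 = 47437 = n. ✓

n = 47437 = 141² + 166² (one valid representation with x ≤ y).


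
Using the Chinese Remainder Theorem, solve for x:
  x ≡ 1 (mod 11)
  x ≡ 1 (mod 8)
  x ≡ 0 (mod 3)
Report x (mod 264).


Moduli 11, 8, 3 are pairwise coprime; by CRT there is a unique solution modulo M = 11 · 8 · 3 = 264.
Solve pairwise, accumulating the modulus:
  Start with x ≡ 1 (mod 11).
  Combine with x ≡ 1 (mod 8): since gcd(11, 8) = 1, we get a unique residue mod 88.
    Write x = 1 + 11·t and substitute into x ≡ 1 (mod 8): 11·t ≡ 1 − 1 = 0 (mod 8).
    Reduce coefficients mod 8: 3·t ≡ 0 (mod 8).
    The inverse of 3 mod 8 is 3 (since 3·3 = 9 = 1·8 + 1), so t ≡ 3·0 = 0 ≡ 0 (mod 8).
    Then x = 1 + 11·0 = 1, valid modulo lcm(11, 8) = 88: x ≡ 1 (mod 88).
  Combine with x ≡ 0 (mod 3): since gcd(88, 3) = 1, we get a unique residue mod 264.
    Write x = 1 + 88·t and substitute into x ≡ 0 (mod 3): 88·t ≡ 0 − 1 = -1 (mod 3).
    Reduce coefficients mod 3: 1·t ≡ 2 (mod 3).
    So t ≡ 2 (mod 3).
    Then x = 1 + 88·2 = 177, valid modulo lcm(88, 3) = 264: x ≡ 177 (mod 264).
Verify: 177 mod 11 = 1 ✓, 177 mod 8 = 1 ✓, 177 mod 3 = 0 ✓.

x ≡ 177 (mod 264).


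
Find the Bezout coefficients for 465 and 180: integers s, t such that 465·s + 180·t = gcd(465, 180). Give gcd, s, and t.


Euclidean algorithm on (465, 180) — divide until remainder is 0:
  465 = 2 · 180 + 105
  180 = 1 · 105 + 75
  105 = 1 · 75 + 30
  75 = 2 · 30 + 15
  30 = 2 · 15 + 0
gcd(465, 180) = 15.
Track Bezout coefficients alongside the remainders: start with r₀ = 465 = a·1 + b·0 (s = 1, t = 0) and r₁ = 180 = a·0 + b·1 (s = 0, t = 1); each new remainder r_{k+1} = r_{k-1} − q_k·r_k inherits s_{k+1} = s_{k-1} − q_k·s_k, t_{k+1} = t_{k-1} − q_k·t_k, so r_k = a·s_k + b·t_k at every step:
  q = 2: r = 105, s = 1 − 2·0 = 1, t = 0 − 2·1 = -2  (check: 465·1 + 180·(-2) = 105)
  q = 1: r = 75, s = 0 − 1·1 = -1, t = 1 − 1·(-2) = 3  (check: 465·(-1) + 180·3 = 75)
  q = 1: r = 30, s = 1 − 1·(-1) = 2, t = -2 − 1·3 = -5  (check: 465·2 + 180·(-5) = 30)
  q = 2: r = 15, s = -1 − 2·2 = -5, t = 3 − 2·(-5) = 13  (check: 465·(-5) + 180·13 = 15)
The row with r = 15 (the gcd) gives the Bezout coefficients s = -5, t = 13.
Result: 465 · (-5) + 180 · (13) = 15.

gcd(465, 180) = 15; s = -5, t = 13 (check: 465·(-5) + 180·13 = 15).


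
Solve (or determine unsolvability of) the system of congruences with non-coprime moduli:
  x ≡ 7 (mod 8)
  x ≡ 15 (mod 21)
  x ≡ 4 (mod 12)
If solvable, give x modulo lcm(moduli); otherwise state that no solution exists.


Moduli 8, 21, 12 are not pairwise coprime, so CRT works modulo lcm(m_i) when all pairwise compatibility conditions hold.
Pairwise compatibility: gcd(m_i, m_j) must divide a_i - a_j for every pair.
Merge one congruence at a time:
  Start: x ≡ 7 (mod 8).
  Combine with x ≡ 15 (mod 21): gcd(8, 21) = 1; 15 - 7 = 8, which IS divisible by 1, so compatible.
    Write x = 7 + 8·t and substitute into x ≡ 15 (mod 21): 8·t ≡ 15 − 7 = 8 (mod 21).
    The inverse of 8 mod 21 is 8 (since 8·8 = 64 = 3·21 + 1), so t ≡ 8·8 = 64 ≡ 1 (mod 21).
    Then x = 7 + 8·1 = 15, valid modulo lcm(8, 21) = 168: x ≡ 15 (mod 168).
  Combine with x ≡ 4 (mod 12): gcd(168, 12) = 12, and 4 - 15 = -11 is NOT divisible by 12.
    ⇒ system is inconsistent (no integer solution).

No solution (the system is inconsistent).


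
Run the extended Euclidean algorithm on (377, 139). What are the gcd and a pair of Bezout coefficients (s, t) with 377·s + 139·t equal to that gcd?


Euclidean algorithm on (377, 139) — divide until remainder is 0:
  377 = 2 · 139 + 99
  139 = 1 · 99 + 40
  99 = 2 · 40 + 19
  40 = 2 · 19 + 2
  19 = 9 · 2 + 1
  2 = 2 · 1 + 0
gcd(377, 139) = 1.
Track Bezout coefficients alongside the remainders: start with r₀ = 377 = a·1 + b·0 (s = 1, t = 0) and r₁ = 139 = a·0 + b·1 (s = 0, t = 1); each new remainder r_{k+1} = r_{k-1} − q_k·r_k inherits s_{k+1} = s_{k-1} − q_k·s_k, t_{k+1} = t_{k-1} − q_k·t_k, so r_k = a·s_k + b·t_k at every step:
  q = 2: r = 99, s = 1 − 2·0 = 1, t = 0 − 2·1 = -2  (check: 377·1 + 139·(-2) = 99)
  q = 1: r = 40, s = 0 − 1·1 = -1, t = 1 − 1·(-2) = 3  (check: 377·(-1) + 139·3 = 40)
  q = 2: r = 19, s = 1 − 2·(-1) = 3, t = -2 − 2·3 = -8  (check: 377·3 + 139·(-8) = 19)
  q = 2: r = 2, s = -1 − 2·3 = -7, t = 3 − 2·(-8) = 19  (check: 377·(-7) + 139·19 = 2)
  q = 9: r = 1, s = 3 − 9·(-7) = 66, t = -8 − 9·19 = -179  (check: 377·66 + 139·(-179) = 1)
The row with r = 1 (the gcd) gives the Bezout coefficients s = 66, t = -179.
Result: 377 · (66) + 139 · (-179) = 1.

gcd(377, 139) = 1; s = 66, t = -179 (check: 377·66 + 139·(-179) = 1).


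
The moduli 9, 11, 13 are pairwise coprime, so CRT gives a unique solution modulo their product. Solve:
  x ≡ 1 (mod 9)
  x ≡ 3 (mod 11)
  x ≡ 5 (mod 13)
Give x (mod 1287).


Moduli 9, 11, 13 are pairwise coprime; by CRT there is a unique solution modulo M = 9 · 11 · 13 = 1287.
Solve pairwise, accumulating the modulus:
  Start with x ≡ 1 (mod 9).
  Combine with x ≡ 3 (mod 11): since gcd(9, 11) = 1, we get a unique residue mod 99.
    Write x = 1 + 9·t and substitute into x ≡ 3 (mod 11): 9·t ≡ 3 − 1 = 2 (mod 11).
    The inverse of 9 mod 11 is 5 (since 9·5 = 45 = 4·11 + 1), so t ≡ 5·2 = 10 ≡ 10 (mod 11).
    Then x = 1 + 9·10 = 91, valid modulo lcm(9, 11) = 99: x ≡ 91 (mod 99).
  Combine with x ≡ 5 (mod 13): since gcd(99, 13) = 1, we get a unique residue mod 1287.
    Write x = 91 + 99·t and substitute into x ≡ 5 (mod 13): 99·t ≡ 5 − 91 = -86 (mod 13).
    Reduce coefficients mod 13: 8·t ≡ 5 (mod 13).
    The inverse of 8 mod 13 is 5 (since 8·5 = 40 = 3·13 + 1), so t ≡ 5·5 = 25 ≡ 12 (mod 13).
    Then x = 91 + 99·12 = 1279, valid modulo lcm(99, 13) = 1287: x ≡ 1279 (mod 1287).
Verify: 1279 mod 9 = 1 ✓, 1279 mod 11 = 3 ✓, 1279 mod 13 = 5 ✓.

x ≡ 1279 (mod 1287).


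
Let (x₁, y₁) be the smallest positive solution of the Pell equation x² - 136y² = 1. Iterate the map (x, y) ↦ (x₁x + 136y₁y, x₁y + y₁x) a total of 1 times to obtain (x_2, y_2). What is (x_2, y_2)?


Step 1: Find the fundamental solution (x₁, y₁) of x² - 136y² = 1.
  Expand √136 as a continued fraction. a₀ = ⌊√136⌋ = 11; iterate m_{k+1} = d_k·a_k − m_k, d_{k+1} = (136 − m_{k+1}²)/d_k, a_{k+1} = ⌊(a₀ + m_{k+1})/d_{k+1}⌋ (starting m₀ = 0, d₀ = 1), with convergents p_k = a_k·p_{k-1} + p_{k-2}, q_k = a_k·q_{k-1} + q_{k-2} (p₋₁ = 1, q₋₁ = 0):
  k = 0: a₀ = 11; p₀/q₀ = 11/1; p₀² − 136·q₀² = 121 − 136 = -15.
  k = 1: m = 11, d = 15, a = ⌊(11 + 11)/15⌋ = 1; p/q = (1·11 + 1)/(1·1 + 0) = 12/1; p² − 136·q² = 144 − 136 = 8.
  k = 2: m = 4, d = 8, a = ⌊(11 + 4)/8⌋ = 1; p/q = (1·12 + 11)/(1·1 + 1) = 23/2; p² − 136·q² = 529 − 544 = -15.
  k = 3: m = 4, d = 15, a = ⌊(11 + 4)/15⌋ = 1; p/q = (1·23 + 12)/(1·2 + 1) = 35/3; p² − 136·q² = 1225 − 1224 = 1.
  The first convergent with p² − 136·q² = 1 gives the fundamental solution (x₁, y₁) = (35, 3).
Step 2: Apply the recurrence (x_{n+1}, y_{n+1}) = (x₁x_n + 136y₁y_n, x₁y_n + y₁x_n) repeatedly.
  From (x_1, y_1) = (35, 3): x_2 = 35·35 + 136·3·3 = 2449; y_2 = 35·3 + 3·35 = 210.
Step 3: Verify x_2² - 136·y_2² = 5997601 - 5997600 = 1 (should be 1). ✓

(x_1, y_1) = (35, 3); (x_2, y_2) = (2449, 210).


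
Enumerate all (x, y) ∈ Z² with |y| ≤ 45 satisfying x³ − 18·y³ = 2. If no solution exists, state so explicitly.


The equation is x³ - 18y³ = 2. For fixed y, x³ = 18·y³ + 2, so a solution requires the RHS to be a perfect cube.
Strategy: iterate y from -45 to 45, compute RHS = 18·y³ + 2, and check whether it is a (positive or negative) perfect cube.
Check small values of y:
  y = 0: RHS = 2 is not a perfect cube.
  y = 1: RHS = 20 is not a perfect cube.
  y = -1: RHS = -16 is not a perfect cube.
  y = 2: RHS = 146 is not a perfect cube.
  y = -2: RHS = -142 is not a perfect cube.
  y = 3: RHS = 488 is not a perfect cube.
  y = -3: RHS = -484 is not a perfect cube.
Continuing the search up to |y| = 45 finds no solutions either.
No (x, y) in the scanned range satisfies the equation.

No integer solutions with |y| ≤ 45.


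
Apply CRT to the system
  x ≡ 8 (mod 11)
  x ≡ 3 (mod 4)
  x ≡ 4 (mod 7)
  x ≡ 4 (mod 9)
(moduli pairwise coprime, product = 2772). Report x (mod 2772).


Product of moduli M = 11 · 4 · 7 · 9 = 2772.
Merge one congruence at a time:
  Start: x ≡ 8 (mod 11).
  Combine with x ≡ 3 (mod 4); new modulus lcm = 44.
    Write x = 8 + 11·t and substitute into x ≡ 3 (mod 4): 11·t ≡ 3 − 8 = -5 (mod 4).
    Reduce coefficients mod 4: 3·t ≡ 3 (mod 4).
    The inverse of 3 mod 4 is 3 (since 3·3 = 9 = 2·4 + 1), so t ≡ 3·3 = 9 ≡ 1 (mod 4).
    Then x = 8 + 11·1 = 19, valid modulo lcm(11, 4) = 44: x ≡ 19 (mod 44).
  Combine with x ≡ 4 (mod 7); new modulus lcm = 308.
    Write x = 19 + 44·t and substitute into x ≡ 4 (mod 7): 44·t ≡ 4 − 19 = -15 (mod 7).
    Reduce coefficients mod 7: 2·t ≡ 6 (mod 7).
    The inverse of 2 mod 7 is 4 (since 2·4 = 8 = 1·7 + 1), so t ≡ 4·6 = 24 ≡ 3 (mod 7).
    Then x = 19 + 44·3 = 151, valid modulo lcm(44, 7) = 308: x ≡ 151 (mod 308).
  Combine with x ≡ 4 (mod 9); new modulus lcm = 2772.
    Write x = 151 + 308·t and substitute into x ≡ 4 (mod 9): 308·t ≡ 4 − 151 = -147 (mod 9).
    Reduce coefficients mod 9: 2·t ≡ 6 (mod 9).
    The inverse of 2 mod 9 is 5 (since 2·5 = 10 = 1·9 + 1), so t ≡ 5·6 = 30 ≡ 3 (mod 9).
    Then x = 151 + 308·3 = 1075, valid modulo lcm(308, 9) = 2772: x ≡ 1075 (mod 2772).
Verify against each original: 1075 mod 11 = 8, 1075 mod 4 = 3, 1075 mod 7 = 4, 1075 mod 9 = 4.

x ≡ 1075 (mod 2772).


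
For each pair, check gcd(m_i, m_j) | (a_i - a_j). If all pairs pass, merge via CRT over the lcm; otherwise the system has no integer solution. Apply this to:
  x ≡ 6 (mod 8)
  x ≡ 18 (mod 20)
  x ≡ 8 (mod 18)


Moduli 8, 20, 18 are not pairwise coprime, so CRT works modulo lcm(m_i) when all pairwise compatibility conditions hold.
Pairwise compatibility: gcd(m_i, m_j) must divide a_i - a_j for every pair.
Merge one congruence at a time:
  Start: x ≡ 6 (mod 8).
  Combine with x ≡ 18 (mod 20): gcd(8, 20) = 4; 18 - 6 = 12, which IS divisible by 4, so compatible.
    Write x = 6 + 8·t and substitute into x ≡ 18 (mod 20): 8·t ≡ 18 − 6 = 12 (mod 20).
    Divide the congruence (and modulus) by g = 4: 2·t ≡ 3 (mod 5).
    The inverse of 2 mod 5 is 3 (since 2·3 = 6 = 1·5 + 1), so t ≡ 3·3 = 9 ≡ 4 (mod 5).
    Then x = 6 + 8·4 = 38, valid modulo lcm(8, 20) = 40: x ≡ 38 (mod 40).
  Combine with x ≡ 8 (mod 18): gcd(40, 18) = 2; 8 - 38 = -30, which IS divisible by 2, so compatible.
    Write x = 38 + 40·t and substitute into x ≡ 8 (mod 18): 40·t ≡ 8 − 38 = -30 (mod 18).
    Divide the congruence (and modulus) by g = 2: 20·t ≡ -15 (mod 9).
    Reduce coefficients mod 9: 2·t ≡ 3 (mod 9).
    The inverse of 2 mod 9 is 5 (since 2·5 = 10 = 1·9 + 1), so t ≡ 5·3 = 15 ≡ 6 (mod 9).
    Then x = 38 + 40·6 = 278, valid modulo lcm(40, 18) = 360: x ≡ 278 (mod 360).
Verify: 278 mod 8 = 6, 278 mod 20 = 18, 278 mod 18 = 8.

x ≡ 278 (mod 360).


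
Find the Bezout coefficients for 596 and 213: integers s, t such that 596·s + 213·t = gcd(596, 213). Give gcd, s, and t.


Euclidean algorithm on (596, 213) — divide until remainder is 0:
  596 = 2 · 213 + 170
  213 = 1 · 170 + 43
  170 = 3 · 43 + 41
  43 = 1 · 41 + 2
  41 = 20 · 2 + 1
  2 = 2 · 1 + 0
gcd(596, 213) = 1.
Track Bezout coefficients alongside the remainders: start with r₀ = 596 = a·1 + b·0 (s = 1, t = 0) and r₁ = 213 = a·0 + b·1 (s = 0, t = 1); each new remainder r_{k+1} = r_{k-1} − q_k·r_k inherits s_{k+1} = s_{k-1} − q_k·s_k, t_{k+1} = t_{k-1} − q_k·t_k, so r_k = a·s_k + b·t_k at every step:
  q = 2: r = 170, s = 1 − 2·0 = 1, t = 0 − 2·1 = -2  (check: 596·1 + 213·(-2) = 170)
  q = 1: r = 43, s = 0 − 1·1 = -1, t = 1 − 1·(-2) = 3  (check: 596·(-1) + 213·3 = 43)
  q = 3: r = 41, s = 1 − 3·(-1) = 4, t = -2 − 3·3 = -11  (check: 596·4 + 213·(-11) = 41)
  q = 1: r = 2, s = -1 − 1·4 = -5, t = 3 − 1·(-11) = 14  (check: 596·(-5) + 213·14 = 2)
  q = 20: r = 1, s = 4 − 20·(-5) = 104, t = -11 − 20·14 = -291  (check: 596·104 + 213·(-291) = 1)
The row with r = 1 (the gcd) gives the Bezout coefficients s = 104, t = -291.
Result: 596 · (104) + 213 · (-291) = 1.

gcd(596, 213) = 1; s = 104, t = -291 (check: 596·104 + 213·(-291) = 1).


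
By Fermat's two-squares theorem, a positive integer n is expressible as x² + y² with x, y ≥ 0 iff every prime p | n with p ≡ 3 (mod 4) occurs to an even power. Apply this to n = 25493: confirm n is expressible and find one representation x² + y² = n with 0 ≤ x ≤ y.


Step 1: Factor n = 25493 = 13 · 37 · 53.
Step 2: Check the mod-4 condition on each prime factor: 13 ≡ 1 (mod 4), exponent 1; 37 ≡ 1 (mod 4), exponent 1; 53 ≡ 1 (mod 4), exponent 1.
All primes ≡ 3 (mod 4) appear to even exponent (or don't appear), so by the two-squares theorem n IS expressible as a sum of two squares.
Step 3: Build a representation. Here n = 13 · 37 · 53 is a product of primes ≡ 1 (mod 4). Each prime p ≡ 1 (mod 4) is itself a sum of two squares; find a² by testing p − a² for a perfect square:
  13: 13 − 1² = 12, 13 − 2² = 9 = 3² ⇒ 13 = 2² + 3².
  37: 37 − 1² = 36 = 6² ⇒ 37 = 1² + 6².
  53: 53 − 1² = 52, 53 − 2² = 49 = 7² ⇒ 53 = 2² + 7².
  Combine using the Brahmagupta–Fibonacci identity (a² + b²)(c² + d²) = (ac − bd)² + (ad + bc)² = (ac + bd)² + (ad − bc)²:
  13 · 37 = 481: from (2² + 3²)(1² + 6²), take (2·1 − 3·6, 2·6 + 3·1) = (2 − 18, 12 + 3) = (-16, 15); dropping signs (only squares matter) gives (16, 15); check 16² + 15² = 256 + 225 = 481 ✓.
  481 · 53 = 25493: from (16² + 15²)(2² + 7²), take (16·2 − 15·7, 16·7 + 15·2) = (32 − 105, 112 + 30) = (-73, 142); dropping signs (only squares matter) gives (73, 142); check 73² + 142² = 5329 + 20164 = 25493 ✓.
Step 4: Order so x ≤ y and verify: 73² + 142² = 5329 + 20164 = 25493 = n. ✓

n = 25493 = 73² + 142² (one valid representation with x ≤ y).


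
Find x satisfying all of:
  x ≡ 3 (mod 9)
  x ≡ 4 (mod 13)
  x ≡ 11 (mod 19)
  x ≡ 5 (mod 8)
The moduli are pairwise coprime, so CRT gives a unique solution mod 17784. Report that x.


Product of moduli M = 9 · 13 · 19 · 8 = 17784.
Merge one congruence at a time:
  Start: x ≡ 3 (mod 9).
  Combine with x ≡ 4 (mod 13); new modulus lcm = 117.
    Write x = 3 + 9·t and substitute into x ≡ 4 (mod 13): 9·t ≡ 4 − 3 = 1 (mod 13).
    The inverse of 9 mod 13 is 3 (since 9·3 = 27 = 2·13 + 1), so t ≡ 3·1 = 3 ≡ 3 (mod 13).
    Then x = 3 + 9·3 = 30, valid modulo lcm(9, 13) = 117: x ≡ 30 (mod 117).
  Combine with x ≡ 11 (mod 19); new modulus lcm = 2223.
    Write x = 30 + 117·t and substitute into x ≡ 11 (mod 19): 117·t ≡ 11 − 30 = -19 (mod 19).
    Reduce coefficients mod 19: 3·t ≡ 0 (mod 19).
    The inverse of 3 mod 19 is 13 (since 3·13 = 39 = 2·19 + 1), so t ≡ 13·0 = 0 ≡ 0 (mod 19).
    Then x = 30 + 117·0 = 30, valid modulo lcm(117, 19) = 2223: x ≡ 30 (mod 2223).
  Combine with x ≡ 5 (mod 8); new modulus lcm = 17784.
    Write x = 30 + 2223·t and substitute into x ≡ 5 (mod 8): 2223·t ≡ 5 − 30 = -25 (mod 8).
    Reduce coefficients mod 8: 7·t ≡ 7 (mod 8).
    The inverse of 7 mod 8 is 7 (since 7·7 = 49 = 6·8 + 1), so t ≡ 7·7 = 49 ≡ 1 (mod 8).
    Then x = 30 + 2223·1 = 2253, valid modulo lcm(2223, 8) = 17784: x ≡ 2253 (mod 17784).
Verify against each original: 2253 mod 9 = 3, 2253 mod 13 = 4, 2253 mod 19 = 11, 2253 mod 8 = 5.

x ≡ 2253 (mod 17784).


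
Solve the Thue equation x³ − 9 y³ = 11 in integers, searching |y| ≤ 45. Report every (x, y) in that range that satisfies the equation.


The equation is x³ - 9y³ = 11. For fixed y, x³ = 9·y³ + 11, so a solution requires the RHS to be a perfect cube.
Strategy: iterate y from -45 to 45, compute RHS = 9·y³ + 11, and check whether it is a (positive or negative) perfect cube.
Check small values of y:
  y = 0: RHS = 11 is not a perfect cube.
  y = 1: RHS = 20 is not a perfect cube.
  y = -1: RHS = 2 is not a perfect cube.
  y = 2: RHS = 83 is not a perfect cube.
  y = -2: RHS = -61 is not a perfect cube.
  y = 3: RHS = 254 is not a perfect cube.
  y = -3: RHS = -232 is not a perfect cube.
Continuing the search up to |y| = 45 finds no solutions either.
No (x, y) in the scanned range satisfies the equation.

No integer solutions with |y| ≤ 45.


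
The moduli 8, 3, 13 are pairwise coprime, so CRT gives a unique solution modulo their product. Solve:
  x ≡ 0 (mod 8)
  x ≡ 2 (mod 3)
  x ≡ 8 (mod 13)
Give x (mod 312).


Moduli 8, 3, 13 are pairwise coprime; by CRT there is a unique solution modulo M = 8 · 3 · 13 = 312.
Solve pairwise, accumulating the modulus:
  Start with x ≡ 0 (mod 8).
  Combine with x ≡ 2 (mod 3): since gcd(8, 3) = 1, we get a unique residue mod 24.
    Write x = 0 + 8·t and substitute into x ≡ 2 (mod 3): 8·t ≡ 2 − 0 = 2 (mod 3).
    Reduce coefficients mod 3: 2·t ≡ 2 (mod 3).
    The inverse of 2 mod 3 is 2 (since 2·2 = 4 = 1·3 + 1), so t ≡ 2·2 = 4 ≡ 1 (mod 3).
    Then x = 0 + 8·1 = 8, valid modulo lcm(8, 3) = 24: x ≡ 8 (mod 24).
  Combine with x ≡ 8 (mod 13): since gcd(24, 13) = 1, we get a unique residue mod 312.
    Write x = 8 + 24·t and substitute into x ≡ 8 (mod 13): 24·t ≡ 8 − 8 = 0 (mod 13).
    Reduce coefficients mod 13: 11·t ≡ 0 (mod 13).
    The inverse of 11 mod 13 is 6 (since 11·6 = 66 = 5·13 + 1), so t ≡ 6·0 = 0 ≡ 0 (mod 13).
    Then x = 8 + 24·0 = 8, valid modulo lcm(24, 13) = 312: x ≡ 8 (mod 312).
Verify: 8 mod 8 = 0 ✓, 8 mod 3 = 2 ✓, 8 mod 13 = 8 ✓.

x ≡ 8 (mod 312).


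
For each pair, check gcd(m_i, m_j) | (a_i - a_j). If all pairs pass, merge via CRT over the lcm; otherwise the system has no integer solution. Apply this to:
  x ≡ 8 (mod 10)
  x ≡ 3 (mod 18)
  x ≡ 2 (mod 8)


Moduli 10, 18, 8 are not pairwise coprime, so CRT works modulo lcm(m_i) when all pairwise compatibility conditions hold.
Pairwise compatibility: gcd(m_i, m_j) must divide a_i - a_j for every pair.
Merge one congruence at a time:
  Start: x ≡ 8 (mod 10).
  Combine with x ≡ 3 (mod 18): gcd(10, 18) = 2, and 3 - 8 = -5 is NOT divisible by 2.
    ⇒ system is inconsistent (no integer solution).

No solution (the system is inconsistent).


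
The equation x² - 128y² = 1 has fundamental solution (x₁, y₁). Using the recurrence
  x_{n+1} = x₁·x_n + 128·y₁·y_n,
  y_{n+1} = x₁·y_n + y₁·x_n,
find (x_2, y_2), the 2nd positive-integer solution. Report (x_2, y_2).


Step 1: Find the fundamental solution (x₁, y₁) of x² - 128y² = 1.
  Expand √128 as a continued fraction. a₀ = ⌊√128⌋ = 11; iterate m_{k+1} = d_k·a_k − m_k, d_{k+1} = (128 − m_{k+1}²)/d_k, a_{k+1} = ⌊(a₀ + m_{k+1})/d_{k+1}⌋ (starting m₀ = 0, d₀ = 1), with convergents p_k = a_k·p_{k-1} + p_{k-2}, q_k = a_k·q_{k-1} + q_{k-2} (p₋₁ = 1, q₋₁ = 0):
  k = 0: a₀ = 11; p₀/q₀ = 11/1; p₀² − 128·q₀² = 121 − 128 = -7.
  k = 1: m = 11, d = 7, a = ⌊(11 + 11)/7⌋ = 3; p/q = (3·11 + 1)/(3·1 + 0) = 34/3; p² − 128·q² = 1156 − 1152 = 4.
  k = 2: m = 10, d = 4, a = ⌊(11 + 10)/4⌋ = 5; p/q = (5·34 + 11)/(5·3 + 1) = 181/16; p² − 128·q² = 32761 − 32768 = -7.
  k = 3: m = 10, d = 7, a = ⌊(11 + 10)/7⌋ = 3; p/q = (3·181 + 34)/(3·16 + 3) = 577/51; p² − 128·q² = 332929 − 332928 = 1.
  The first convergent with p² − 128·q² = 1 gives the fundamental solution (x₁, y₁) = (577, 51).
Step 2: Apply the recurrence (x_{n+1}, y_{n+1}) = (x₁x_n + 128y₁y_n, x₁y_n + y₁x_n) repeatedly.
  From (x_1, y_1) = (577, 51): x_2 = 577·577 + 128·51·51 = 665857; y_2 = 577·51 + 51·577 = 58854.
Step 3: Verify x_2² - 128·y_2² = 443365544449 - 443365544448 = 1 (should be 1). ✓

(x_1, y_1) = (577, 51); (x_2, y_2) = (665857, 58854).


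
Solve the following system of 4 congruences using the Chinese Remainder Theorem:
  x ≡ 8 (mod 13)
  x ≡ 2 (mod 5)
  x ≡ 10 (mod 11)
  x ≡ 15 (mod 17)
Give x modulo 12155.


Product of moduli M = 13 · 5 · 11 · 17 = 12155.
Merge one congruence at a time:
  Start: x ≡ 8 (mod 13).
  Combine with x ≡ 2 (mod 5); new modulus lcm = 65.
    Write x = 8 + 13·t and substitute into x ≡ 2 (mod 5): 13·t ≡ 2 − 8 = -6 (mod 5).
    Reduce coefficients mod 5: 3·t ≡ 4 (mod 5).
    The inverse of 3 mod 5 is 2 (since 3·2 = 6 = 1·5 + 1), so t ≡ 2·4 = 8 ≡ 3 (mod 5).
    Then x = 8 + 13·3 = 47, valid modulo lcm(13, 5) = 65: x ≡ 47 (mod 65).
  Combine with x ≡ 10 (mod 11); new modulus lcm = 715.
    Write x = 47 + 65·t and substitute into x ≡ 10 (mod 11): 65·t ≡ 10 − 47 = -37 (mod 11).
    Reduce coefficients mod 11: 10·t ≡ 7 (mod 11).
    The inverse of 10 mod 11 is 10 (since 10·10 = 100 = 9·11 + 1), so t ≡ 10·7 = 70 ≡ 4 (mod 11).
    Then x = 47 + 65·4 = 307, valid modulo lcm(65, 11) = 715: x ≡ 307 (mod 715).
  Combine with x ≡ 15 (mod 17); new modulus lcm = 12155.
    Write x = 307 + 715·t and substitute into x ≡ 15 (mod 17): 715·t ≡ 15 − 307 = -292 (mod 17).
    Reduce coefficients mod 17: 1·t ≡ 14 (mod 17).
    So t ≡ 14 (mod 17).
    Then x = 307 + 715·14 = 10317, valid modulo lcm(715, 17) = 12155: x ≡ 10317 (mod 12155).
Verify against each original: 10317 mod 13 = 8, 10317 mod 5 = 2, 10317 mod 11 = 10, 10317 mod 17 = 15.

x ≡ 10317 (mod 12155).


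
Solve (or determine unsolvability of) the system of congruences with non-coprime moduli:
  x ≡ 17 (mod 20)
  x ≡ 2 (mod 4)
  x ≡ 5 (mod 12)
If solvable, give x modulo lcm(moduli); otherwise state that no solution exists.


Moduli 20, 4, 12 are not pairwise coprime, so CRT works modulo lcm(m_i) when all pairwise compatibility conditions hold.
Pairwise compatibility: gcd(m_i, m_j) must divide a_i - a_j for every pair.
Merge one congruence at a time:
  Start: x ≡ 17 (mod 20).
  Combine with x ≡ 2 (mod 4): gcd(20, 4) = 4, and 2 - 17 = -15 is NOT divisible by 4.
    ⇒ system is inconsistent (no integer solution).

No solution (the system is inconsistent).


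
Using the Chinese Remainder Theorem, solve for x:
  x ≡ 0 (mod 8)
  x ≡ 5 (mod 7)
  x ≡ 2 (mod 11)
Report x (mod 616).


Moduli 8, 7, 11 are pairwise coprime; by CRT there is a unique solution modulo M = 8 · 7 · 11 = 616.
Solve pairwise, accumulating the modulus:
  Start with x ≡ 0 (mod 8).
  Combine with x ≡ 5 (mod 7): since gcd(8, 7) = 1, we get a unique residue mod 56.
    Write x = 0 + 8·t and substitute into x ≡ 5 (mod 7): 8·t ≡ 5 − 0 = 5 (mod 7).
    Reduce coefficients mod 7: 1·t ≡ 5 (mod 7).
    So t ≡ 5 (mod 7).
    Then x = 0 + 8·5 = 40, valid modulo lcm(8, 7) = 56: x ≡ 40 (mod 56).
  Combine with x ≡ 2 (mod 11): since gcd(56, 11) = 1, we get a unique residue mod 616.
    Write x = 40 + 56·t and substitute into x ≡ 2 (mod 11): 56·t ≡ 2 − 40 = -38 (mod 11).
    Reduce coefficients mod 11: 1·t ≡ 6 (mod 11).
    So t ≡ 6 (mod 11).
    Then x = 40 + 56·6 = 376, valid modulo lcm(56, 11) = 616: x ≡ 376 (mod 616).
Verify: 376 mod 8 = 0 ✓, 376 mod 7 = 5 ✓, 376 mod 11 = 2 ✓.

x ≡ 376 (mod 616).


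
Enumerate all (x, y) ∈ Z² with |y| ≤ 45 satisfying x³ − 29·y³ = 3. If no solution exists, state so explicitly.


The equation is x³ - 29y³ = 3. For fixed y, x³ = 29·y³ + 3, so a solution requires the RHS to be a perfect cube.
Strategy: iterate y from -45 to 45, compute RHS = 29·y³ + 3, and check whether it is a (positive or negative) perfect cube.
Check small values of y:
  y = 0: RHS = 3 is not a perfect cube.
  y = 1: RHS = 32 is not a perfect cube.
  y = -1: RHS = -26 is not a perfect cube.
  y = 2: RHS = 235 is not a perfect cube.
  y = -2: RHS = -229 is not a perfect cube.
  y = 3: RHS = 786 is not a perfect cube.
  y = -3: RHS = -780 is not a perfect cube.
Continuing the search up to |y| = 45 finds no solutions either.
No (x, y) in the scanned range satisfies the equation.

No integer solutions with |y| ≤ 45.


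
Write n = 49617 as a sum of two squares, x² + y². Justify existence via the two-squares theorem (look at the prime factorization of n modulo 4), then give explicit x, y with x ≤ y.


Step 1: Factor n = 49617 = 3^2 · 37 · 149.
Step 2: Check the mod-4 condition on each prime factor: 3 ≡ 3 (mod 4), exponent 2 (must be even); 37 ≡ 1 (mod 4), exponent 1; 149 ≡ 1 (mod 4), exponent 1.
All primes ≡ 3 (mod 4) appear to even exponent (or don't appear), so by the two-squares theorem n IS expressible as a sum of two squares.
Step 3: Build a representation. Group n = k² · m with k = 3 and m = 37 · 149 = 5513 (a product of primes ≡ 1 (mod 4)); a representation of m scales to one of n via (k·x)² + (k·y)² = k²(x² + y²). Each prime p ≡ 1 (mod 4) is itself a sum of two squares; find a² by testing p − a² for a perfect square:
  37: 37 − 1² = 36 = 6² ⇒ 37 = 1² + 6².
  149: 149 − 1² = 148, 149 − 2² = 145, 149 − 3² = 140, 149 − 4² = 133, 149 − 5² = 124, 149 − 6² = 113, 149 − 7² = 100 = 10² ⇒ 149 = 7² + 10².
  Combine using the Brahmagupta–Fibonacci identity (a² + b²)(c² + d²) = (ac − bd)² + (ad + bc)² = (ac + bd)² + (ad − bc)²:
  37 · 149 = 5513: from (1² + 6²)(7² + 10²), take (1·7 − 6·10, 1·10 + 6·7) = (7 − 60, 10 + 42) = (-53, 52); dropping signs (only squares matter) gives (53, 52); check 53² + 52² = 2809 + 2704 = 5513 ✓.
  Scale by k = 3: (3·53, 3·52) = (159, 156).
Step 4: Order so x ≤ y and verify: 156² + 159² = 24336 + 25281 = 49617 = n. ✓

n = 49617 = 156² + 159² (one valid representation with x ≤ y).


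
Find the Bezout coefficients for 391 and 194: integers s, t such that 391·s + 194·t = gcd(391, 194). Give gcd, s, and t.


Euclidean algorithm on (391, 194) — divide until remainder is 0:
  391 = 2 · 194 + 3
  194 = 64 · 3 + 2
  3 = 1 · 2 + 1
  2 = 2 · 1 + 0
gcd(391, 194) = 1.
Track Bezout coefficients alongside the remainders: start with r₀ = 391 = a·1 + b·0 (s = 1, t = 0) and r₁ = 194 = a·0 + b·1 (s = 0, t = 1); each new remainder r_{k+1} = r_{k-1} − q_k·r_k inherits s_{k+1} = s_{k-1} − q_k·s_k, t_{k+1} = t_{k-1} − q_k·t_k, so r_k = a·s_k + b·t_k at every step:
  q = 2: r = 3, s = 1 − 2·0 = 1, t = 0 − 2·1 = -2  (check: 391·1 + 194·(-2) = 3)
  q = 64: r = 2, s = 0 − 64·1 = -64, t = 1 − 64·(-2) = 129  (check: 391·(-64) + 194·129 = 2)
  q = 1: r = 1, s = 1 − 1·(-64) = 65, t = -2 − 1·129 = -131  (check: 391·65 + 194·(-131) = 1)
The row with r = 1 (the gcd) gives the Bezout coefficients s = 65, t = -131.
Result: 391 · (65) + 194 · (-131) = 1.

gcd(391, 194) = 1; s = 65, t = -131 (check: 391·65 + 194·(-131) = 1).


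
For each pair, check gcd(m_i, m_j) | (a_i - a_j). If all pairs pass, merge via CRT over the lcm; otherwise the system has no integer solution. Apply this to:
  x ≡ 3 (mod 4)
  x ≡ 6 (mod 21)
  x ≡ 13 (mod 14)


Moduli 4, 21, 14 are not pairwise coprime, so CRT works modulo lcm(m_i) when all pairwise compatibility conditions hold.
Pairwise compatibility: gcd(m_i, m_j) must divide a_i - a_j for every pair.
Merge one congruence at a time:
  Start: x ≡ 3 (mod 4).
  Combine with x ≡ 6 (mod 21): gcd(4, 21) = 1; 6 - 3 = 3, which IS divisible by 1, so compatible.
    Write x = 3 + 4·t and substitute into x ≡ 6 (mod 21): 4·t ≡ 6 − 3 = 3 (mod 21).
    The inverse of 4 mod 21 is 16 (since 4·16 = 64 = 3·21 + 1), so t ≡ 16·3 = 48 ≡ 6 (mod 21).
    Then x = 3 + 4·6 = 27, valid modulo lcm(4, 21) = 84: x ≡ 27 (mod 84).
  Combine with x ≡ 13 (mod 14): gcd(84, 14) = 14; 13 - 27 = -14, which IS divisible by 14, so compatible.
    Write x = 27 + 84·t and substitute into x ≡ 13 (mod 14): 84·t ≡ 13 − 27 = -14 (mod 14).
    Divide the congruence (and modulus) by g = 14: 6·t ≡ -1 (mod 1).
    Modulo 1 every t works; take t = 0.
    Then x = 27 + 84·0 = 27, valid modulo lcm(84, 14) = 84: x ≡ 27 (mod 84).
Verify: 27 mod 4 = 3, 27 mod 21 = 6, 27 mod 14 = 13.

x ≡ 27 (mod 84).


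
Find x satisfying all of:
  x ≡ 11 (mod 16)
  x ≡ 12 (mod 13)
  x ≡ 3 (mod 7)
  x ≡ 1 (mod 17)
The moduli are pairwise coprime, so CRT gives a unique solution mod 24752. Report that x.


Product of moduli M = 16 · 13 · 7 · 17 = 24752.
Merge one congruence at a time:
  Start: x ≡ 11 (mod 16).
  Combine with x ≡ 12 (mod 13); new modulus lcm = 208.
    Write x = 11 + 16·t and substitute into x ≡ 12 (mod 13): 16·t ≡ 12 − 11 = 1 (mod 13).
    Reduce coefficients mod 13: 3·t ≡ 1 (mod 13).
    The inverse of 3 mod 13 is 9 (since 3·9 = 27 = 2·13 + 1), so t ≡ 9·1 = 9 ≡ 9 (mod 13).
    Then x = 11 + 16·9 = 155, valid modulo lcm(16, 13) = 208: x ≡ 155 (mod 208).
  Combine with x ≡ 3 (mod 7); new modulus lcm = 1456.
    Write x = 155 + 208·t and substitute into x ≡ 3 (mod 7): 208·t ≡ 3 − 155 = -152 (mod 7).
    Reduce coefficients mod 7: 5·t ≡ 2 (mod 7).
    The inverse of 5 mod 7 is 3 (since 5·3 = 15 = 2·7 + 1), so t ≡ 3·2 = 6 ≡ 6 (mod 7).
    Then x = 155 + 208·6 = 1403, valid modulo lcm(208, 7) = 1456: x ≡ 1403 (mod 1456).
  Combine with x ≡ 1 (mod 17); new modulus lcm = 24752.
    Write x = 1403 + 1456·t and substitute into x ≡ 1 (mod 17): 1456·t ≡ 1 − 1403 = -1402 (mod 17).
    Reduce coefficients mod 17: 11·t ≡ 9 (mod 17).
    The inverse of 11 mod 17 is 14 (since 11·14 = 154 = 9·17 + 1), so t ≡ 14·9 = 126 ≡ 7 (mod 17).
    Then x = 1403 + 1456·7 = 11595, valid modulo lcm(1456, 17) = 24752: x ≡ 11595 (mod 24752).
Verify against each original: 11595 mod 16 = 11, 11595 mod 13 = 12, 11595 mod 7 = 3, 11595 mod 17 = 1.

x ≡ 11595 (mod 24752).


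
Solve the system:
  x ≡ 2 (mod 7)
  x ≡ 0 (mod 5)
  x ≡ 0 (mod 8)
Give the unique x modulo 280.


Moduli 7, 5, 8 are pairwise coprime; by CRT there is a unique solution modulo M = 7 · 5 · 8 = 280.
Solve pairwise, accumulating the modulus:
  Start with x ≡ 2 (mod 7).
  Combine with x ≡ 0 (mod 5): since gcd(7, 5) = 1, we get a unique residue mod 35.
    Write x = 2 + 7·t and substitute into x ≡ 0 (mod 5): 7·t ≡ 0 − 2 = -2 (mod 5).
    Reduce coefficients mod 5: 2·t ≡ 3 (mod 5).
    The inverse of 2 mod 5 is 3 (since 2·3 = 6 = 1·5 + 1), so t ≡ 3·3 = 9 ≡ 4 (mod 5).
    Then x = 2 + 7·4 = 30, valid modulo lcm(7, 5) = 35: x ≡ 30 (mod 35).
  Combine with x ≡ 0 (mod 8): since gcd(35, 8) = 1, we get a unique residue mod 280.
    Write x = 30 + 35·t and substitute into x ≡ 0 (mod 8): 35·t ≡ 0 − 30 = -30 (mod 8).
    Reduce coefficients mod 8: 3·t ≡ 2 (mod 8).
    The inverse of 3 mod 8 is 3 (since 3·3 = 9 = 1·8 + 1), so t ≡ 3·2 = 6 ≡ 6 (mod 8).
    Then x = 30 + 35·6 = 240, valid modulo lcm(35, 8) = 280: x ≡ 240 (mod 280).
Verify: 240 mod 7 = 2 ✓, 240 mod 5 = 0 ✓, 240 mod 8 = 0 ✓.

x ≡ 240 (mod 280).


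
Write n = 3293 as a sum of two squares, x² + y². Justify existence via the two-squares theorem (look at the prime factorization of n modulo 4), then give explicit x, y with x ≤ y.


Step 1: Factor n = 3293 = 37 · 89.
Step 2: Check the mod-4 condition on each prime factor: 37 ≡ 1 (mod 4), exponent 1; 89 ≡ 1 (mod 4), exponent 1.
All primes ≡ 3 (mod 4) appear to even exponent (or don't appear), so by the two-squares theorem n IS expressible as a sum of two squares.
Step 3: Build a representation. Here n = 37 · 89 is a product of primes ≡ 1 (mod 4). Each prime p ≡ 1 (mod 4) is itself a sum of two squares; find a² by testing p − a² for a perfect square:
  37: 37 − 1² = 36 = 6² ⇒ 37 = 1² + 6².
  89: 89 − 1² = 88, 89 − 2² = 85, 89 − 3² = 80, 89 − 4² = 73, 89 − 5² = 64 = 8² ⇒ 89 = 5² + 8².
  Combine using the Brahmagupta–Fibonacci identity (a² + b²)(c² + d²) = (ac − bd)² + (ad + bc)² = (ac + bd)² + (ad − bc)²:
  37 · 89 = 3293: from (1² + 6²)(5² + 8²), take (1·5 − 6·8, 1·8 + 6·5) = (5 − 48, 8 + 30) = (-43, 38); dropping signs (only squares matter) gives (43, 38); check 43² + 38² = 1849 + 1444 = 3293 ✓.
Step 4: Order so x ≤ y and verify: 38² + 43² = 1444 + 1849 = 3293 = n. ✓

n = 3293 = 38² + 43² (one valid representation with x ≤ y).
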